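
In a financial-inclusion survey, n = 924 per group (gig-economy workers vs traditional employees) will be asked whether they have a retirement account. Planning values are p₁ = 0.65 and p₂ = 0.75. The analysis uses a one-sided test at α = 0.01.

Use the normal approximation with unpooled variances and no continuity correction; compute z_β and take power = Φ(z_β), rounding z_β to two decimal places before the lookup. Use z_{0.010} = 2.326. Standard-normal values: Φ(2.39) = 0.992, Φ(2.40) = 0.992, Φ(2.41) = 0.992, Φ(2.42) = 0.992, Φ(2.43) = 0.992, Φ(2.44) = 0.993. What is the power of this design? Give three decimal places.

z_β = |p₁−p₂|·√(n/[p₁q₁+p₂q₂]) − z_α
    = 0.10 · √(924/0.4150) − 2.326
    = 0.10 · 47.1859 − 2.326
    = 4.7186 − 2.326 = 2.3926 → 2.39
Power = Φ(2.39) = 0.992.

Power ≈ 0.992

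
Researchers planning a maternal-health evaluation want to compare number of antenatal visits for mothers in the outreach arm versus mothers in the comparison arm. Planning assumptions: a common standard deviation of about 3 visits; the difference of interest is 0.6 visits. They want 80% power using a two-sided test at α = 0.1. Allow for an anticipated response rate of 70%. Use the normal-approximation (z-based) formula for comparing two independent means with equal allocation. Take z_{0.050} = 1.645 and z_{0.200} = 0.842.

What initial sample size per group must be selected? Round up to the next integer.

n = (z_{α/2} + z_β)² · (σ₁² + σ₂²) / δ²
  = (1.645 + 0.842)² · (2·3² = 18) / 0.6²
  = 6.1852 · 18 / 0.36
  = 309.26
Adjust for 70% response: 309.26 / 0.70 = 441.80.
Round up → n = 442 per group.

n = 442 per group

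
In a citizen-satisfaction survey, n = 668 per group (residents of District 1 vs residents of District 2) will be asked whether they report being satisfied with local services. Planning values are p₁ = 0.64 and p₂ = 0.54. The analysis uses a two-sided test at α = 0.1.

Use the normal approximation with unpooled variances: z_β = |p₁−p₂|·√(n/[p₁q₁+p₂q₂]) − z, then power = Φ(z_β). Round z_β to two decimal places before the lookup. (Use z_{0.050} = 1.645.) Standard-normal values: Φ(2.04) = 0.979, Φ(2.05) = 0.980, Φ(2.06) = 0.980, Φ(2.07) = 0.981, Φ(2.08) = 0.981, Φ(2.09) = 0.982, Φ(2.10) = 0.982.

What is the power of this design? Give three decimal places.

Power ≈ 0.982

z_β = |p₁−p₂|·√(n/[p₁q₁+p₂q₂]) − z_{α/2}
    = 0.10 · √(668/0.4788) − 1.645
    = 0.10 · 37.3518 − 1.645
    = 3.7352 − 1.645 = 2.0902 → 2.09
Power = Φ(2.09) = 0.982.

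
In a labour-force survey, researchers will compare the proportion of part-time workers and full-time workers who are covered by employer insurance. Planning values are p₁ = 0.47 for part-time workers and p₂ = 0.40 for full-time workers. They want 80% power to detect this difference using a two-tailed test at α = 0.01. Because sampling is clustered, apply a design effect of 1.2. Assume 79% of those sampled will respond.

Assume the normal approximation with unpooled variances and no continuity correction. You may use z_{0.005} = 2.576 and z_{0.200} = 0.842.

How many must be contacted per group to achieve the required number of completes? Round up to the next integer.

n = (z_{α/2} + z_β)² · [p₁(1−p₁) + p₂(1−p₂)] / (p₁ − p₂)²
  = (2.576 + 0.842)² · (0.47·0.53 + 0.40·0.60) / (0.07)²
  = (3.418)² · (0.2491 + 0.2400) / 0.0049
  = 11.6827 · 0.4891 / 0.0049
  = 1166.13
Design effect: 1.2 × 1166.13 = 1399.35.
Adjust for 79% response: 1399.35 / 0.79 = 1771.33.
Round up → n = 1772 per group.

n = 1772 per group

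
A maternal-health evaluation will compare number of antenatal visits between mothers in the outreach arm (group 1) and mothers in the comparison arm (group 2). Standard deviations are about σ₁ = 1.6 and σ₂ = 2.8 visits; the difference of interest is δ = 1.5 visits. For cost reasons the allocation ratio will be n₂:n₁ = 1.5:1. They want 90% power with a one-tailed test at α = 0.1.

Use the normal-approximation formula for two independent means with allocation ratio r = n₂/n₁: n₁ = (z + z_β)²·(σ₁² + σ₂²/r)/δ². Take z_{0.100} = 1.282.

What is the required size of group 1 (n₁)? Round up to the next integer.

n₁ = (z_α + z_β)² · (σ₁² + σ₂²/r) / δ²
   = (1.282 + 1.282)² · (1.6² + 2.8²/1.5) / 1.5²
   = 6.5741 · (2.56 + 5.2267) / 2.25
   = 6.5741 · 7.7867 / 2.25
   = 22.75
Round up → n₁ = 23; n₂ = r·n₁ = 1.5 × 23 = 35.

n₁ = 23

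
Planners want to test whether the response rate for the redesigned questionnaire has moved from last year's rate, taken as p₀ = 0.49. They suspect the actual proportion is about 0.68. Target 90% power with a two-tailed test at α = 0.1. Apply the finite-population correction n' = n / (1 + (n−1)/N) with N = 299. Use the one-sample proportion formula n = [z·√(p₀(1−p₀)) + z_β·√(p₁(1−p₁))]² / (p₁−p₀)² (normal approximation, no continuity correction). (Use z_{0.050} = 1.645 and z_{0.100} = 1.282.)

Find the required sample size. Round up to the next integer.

n = [z_{α/2}·√(p₀q₀) + z_β·√(p₁q₁)]² / (p₁ − p₀)²
  = [1.645·√(0.49·0.51) + 1.282·√(0.68·0.32)]² / (0.19)²
  = [1.645·0.4999 + 1.282·0.4665]² / 0.0361
  = [1.4204]² / 0.0361
  = 55.88
Finite-population correction (N = 299): 55.88 / (1 + (55.88 − 1)/299) = 47.22.
Round up → n = 48.

n = 48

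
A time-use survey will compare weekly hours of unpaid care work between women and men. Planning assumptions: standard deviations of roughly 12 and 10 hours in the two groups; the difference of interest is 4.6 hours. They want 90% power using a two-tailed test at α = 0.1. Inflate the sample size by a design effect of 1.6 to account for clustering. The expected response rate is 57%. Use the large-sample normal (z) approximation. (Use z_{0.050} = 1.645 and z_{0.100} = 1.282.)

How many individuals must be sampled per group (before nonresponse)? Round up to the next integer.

n = (z_{α/2} + z_β)² · (σ₁² + σ₂²) / δ²
  = (1.645 + 1.282)² · (12² + 10² = 244) / 4.6²
  = 8.5673 · 244 / 21.16
  = 98.79
Design effect: 1.6 × 98.79 = 158.07.
Adjust for 57% response: 158.07 / 0.57 = 277.31.
Round up → n = 278 per group.

n = 278 per group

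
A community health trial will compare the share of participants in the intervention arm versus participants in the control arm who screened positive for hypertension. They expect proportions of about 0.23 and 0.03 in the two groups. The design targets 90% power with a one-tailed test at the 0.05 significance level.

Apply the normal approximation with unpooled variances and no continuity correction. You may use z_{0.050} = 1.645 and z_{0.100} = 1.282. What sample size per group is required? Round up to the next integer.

n = (z_α + z_β)² · [p₁(1−p₁) + p₂(1−p₂)] / (p₁ − p₂)²
  = (1.645 + 1.282)² · (0.23·0.77 + 0.03·0.97) / (0.20)²
  = (2.927)² · (0.1771 + 0.0291) / 0.0400
  = 8.5673 · 0.2062 / 0.0400
  = 44.16
Round up → n = 45 per group.

n = 45 per group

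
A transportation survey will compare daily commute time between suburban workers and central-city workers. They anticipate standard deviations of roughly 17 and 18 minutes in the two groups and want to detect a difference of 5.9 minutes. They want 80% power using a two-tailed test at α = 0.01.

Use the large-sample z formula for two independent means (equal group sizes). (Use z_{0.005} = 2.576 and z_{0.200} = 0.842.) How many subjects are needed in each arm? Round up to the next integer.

n = (z_{α/2} + z_β)² · (σ₁² + σ₂²) / δ²
  = (2.576 + 0.842)² · (17² + 18² = 613) / 5.9²
  = 11.6827 · 613 / 34.81
  = 205.73
Round up → n = 206 per group.

n = 206 per group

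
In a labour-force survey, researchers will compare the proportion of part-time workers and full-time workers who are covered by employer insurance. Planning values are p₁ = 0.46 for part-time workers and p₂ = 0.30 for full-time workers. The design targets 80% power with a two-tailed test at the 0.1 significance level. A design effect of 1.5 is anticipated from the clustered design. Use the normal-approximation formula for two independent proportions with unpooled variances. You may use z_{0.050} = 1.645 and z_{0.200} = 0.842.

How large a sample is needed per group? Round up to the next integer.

n = (z_{α/2} + z_β)² · [p₁(1−p₁) + p₂(1−p₂)] / (p₁ − p₂)²
  = (1.645 + 0.842)² · (0.46·0.54 + 0.30·0.70) / (0.16)²
  = (2.487)² · (0.2484 + 0.2100) / 0.0256
  = 6.1852 · 0.4584 / 0.0256
  = 110.75
Design effect: 1.5 × 110.75 = 166.13.
Round up → n = 167 per group.

n = 167 per group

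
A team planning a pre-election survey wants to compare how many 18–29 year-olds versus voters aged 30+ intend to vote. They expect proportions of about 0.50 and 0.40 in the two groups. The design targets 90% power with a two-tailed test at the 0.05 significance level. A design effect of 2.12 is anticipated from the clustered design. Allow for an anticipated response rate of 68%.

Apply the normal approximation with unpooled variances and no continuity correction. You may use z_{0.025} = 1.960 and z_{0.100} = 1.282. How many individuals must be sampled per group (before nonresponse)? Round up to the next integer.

n = (z_{α/2} + z_β)² · [p₁(1−p₁) + p₂(1−p₂)] / (p₁ − p₂)²
  = (1.960 + 1.282)² · (0.50·0.50 + 0.40·0.60) / (0.10)²
  = (3.242)² · (0.2500 + 0.2400) / 0.0100
  = 10.5106 · 0.4900 / 0.0100
  = 515.02
Design effect: 2.12 × 515.02 = 1091.84.
Adjust for 68% response: 1091.84 / 0.68 = 1605.64.
Round up → n = 1606 per group.

n = 1606 per group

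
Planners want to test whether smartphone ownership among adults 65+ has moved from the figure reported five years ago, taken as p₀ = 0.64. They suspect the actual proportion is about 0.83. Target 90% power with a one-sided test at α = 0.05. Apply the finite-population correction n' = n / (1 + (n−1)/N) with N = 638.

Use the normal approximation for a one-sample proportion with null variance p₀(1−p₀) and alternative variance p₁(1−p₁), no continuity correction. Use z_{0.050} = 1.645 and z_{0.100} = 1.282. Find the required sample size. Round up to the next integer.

n = 42

n = [z_α·√(p₀q₀) + z_β·√(p₁q₁)]² / (p₁ − p₀)²
  = [1.645·√(0.64·0.36) + 1.282·√(0.83·0.17)]² / (0.19)²
  = [1.645·0.4800 + 1.282·0.3756]² / 0.0361
  = [1.2712]² / 0.0361
  = 44.76
Finite-population correction (N = 638): 44.76 / (1 + (44.76 − 1)/638) = 41.89.
Round up → n = 42.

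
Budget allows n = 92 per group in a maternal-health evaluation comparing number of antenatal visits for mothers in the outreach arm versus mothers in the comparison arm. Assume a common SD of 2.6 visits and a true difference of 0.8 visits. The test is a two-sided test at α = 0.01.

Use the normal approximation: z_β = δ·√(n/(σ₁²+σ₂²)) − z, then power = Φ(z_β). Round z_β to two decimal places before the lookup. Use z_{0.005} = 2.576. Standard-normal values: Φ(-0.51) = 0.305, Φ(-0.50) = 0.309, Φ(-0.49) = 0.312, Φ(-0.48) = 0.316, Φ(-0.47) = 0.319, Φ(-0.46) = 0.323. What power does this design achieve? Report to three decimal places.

z_β = δ·√(n/(σ₁²+σ₂²)) − z_{α/2}
    = 0.8 · √(92/13.52) − 2.576
    = 0.8 · 2.60859 − 2.576
    = 2.0869 − 2.576 = -0.4891 → -0.49
Power = Φ(-0.49) = 0.312.

Power ≈ 0.312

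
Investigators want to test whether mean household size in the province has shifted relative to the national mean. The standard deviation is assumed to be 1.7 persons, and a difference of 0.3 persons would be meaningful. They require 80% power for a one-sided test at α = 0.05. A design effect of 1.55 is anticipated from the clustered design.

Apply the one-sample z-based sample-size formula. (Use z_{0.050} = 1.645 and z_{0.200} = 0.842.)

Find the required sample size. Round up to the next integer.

n = (z_α + z_β)² · σ² / δ²
  = (1.645 + 0.842)² · 1.7² / 0.3²
  = 6.1852 · 2.89 / 0.09
  = 198.61
Design effect: 1.55 × 198.61 = 307.85.
Round up → n = 308.

n = 308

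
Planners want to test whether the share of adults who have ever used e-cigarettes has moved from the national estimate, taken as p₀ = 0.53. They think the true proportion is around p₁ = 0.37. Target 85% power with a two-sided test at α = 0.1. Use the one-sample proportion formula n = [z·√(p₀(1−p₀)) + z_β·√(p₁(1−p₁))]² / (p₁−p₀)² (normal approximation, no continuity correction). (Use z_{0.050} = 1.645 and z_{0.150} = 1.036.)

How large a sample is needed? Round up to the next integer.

n = [z_{α/2}·√(p₀q₀) + z_β·√(p₁q₁)]² / (p₁ − p₀)²
  = [1.645·√(0.53·0.47) + 1.036·√(0.37·0.63)]² / (-0.16)²
  = [1.645·0.4991 + 1.036·0.4828]² / 0.0256
  = [1.3212]² / 0.0256
  = 68.19
Round up → n = 69.

n = 69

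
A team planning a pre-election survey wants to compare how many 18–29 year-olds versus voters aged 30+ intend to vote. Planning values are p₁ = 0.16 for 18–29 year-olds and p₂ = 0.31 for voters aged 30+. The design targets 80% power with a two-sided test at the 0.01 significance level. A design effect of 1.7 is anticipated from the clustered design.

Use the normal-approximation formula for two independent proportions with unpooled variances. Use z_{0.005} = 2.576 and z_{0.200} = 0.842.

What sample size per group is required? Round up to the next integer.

n = (z_{α/2} + z_β)² · [p₁(1−p₁) + p₂(1−p₂)] / (p₁ − p₂)²
  = (2.576 + 0.842)² · (0.16·0.84 + 0.31·0.69) / (-0.15)²
  = (3.418)² · (0.1344 + 0.2139) / 0.0225
  = 11.6827 · 0.3483 / 0.0225
  = 180.85
Design effect: 1.7 × 180.85 = 307.44.
Round up → n = 308 per group.

n = 308 per group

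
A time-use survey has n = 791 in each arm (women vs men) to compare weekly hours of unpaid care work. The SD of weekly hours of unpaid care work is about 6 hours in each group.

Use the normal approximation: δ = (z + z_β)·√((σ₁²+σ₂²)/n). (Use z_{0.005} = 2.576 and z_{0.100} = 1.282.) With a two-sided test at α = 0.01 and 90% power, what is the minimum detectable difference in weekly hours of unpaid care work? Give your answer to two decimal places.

δ = (z_{α/2} + z_β) · √((σ₁²+σ₂²)/n)
  = (2.576 + 1.282) · √(72/791)
  = 3.858 · √0.09102
  = 3.858 · 0.3017
  = 1.1640

Minimum detectable difference ≈ 1.16 hours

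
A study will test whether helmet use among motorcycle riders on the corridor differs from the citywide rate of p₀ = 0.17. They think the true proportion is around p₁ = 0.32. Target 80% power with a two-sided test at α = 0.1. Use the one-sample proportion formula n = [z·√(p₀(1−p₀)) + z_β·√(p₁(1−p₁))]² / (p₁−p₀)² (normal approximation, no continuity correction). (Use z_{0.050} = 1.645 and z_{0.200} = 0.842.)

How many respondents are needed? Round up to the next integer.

n = [z_{α/2}·√(p₀q₀) + z_β·√(p₁q₁)]² / (p₁ − p₀)²
  = [1.645·√(0.17·0.83) + 0.842·√(0.32·0.68)]² / (0.15)²
  = [1.645·0.3756 + 0.842·0.4665]² / 0.0225
  = [1.0107]² / 0.0225
  = 45.40
Round up → n = 46.

n = 46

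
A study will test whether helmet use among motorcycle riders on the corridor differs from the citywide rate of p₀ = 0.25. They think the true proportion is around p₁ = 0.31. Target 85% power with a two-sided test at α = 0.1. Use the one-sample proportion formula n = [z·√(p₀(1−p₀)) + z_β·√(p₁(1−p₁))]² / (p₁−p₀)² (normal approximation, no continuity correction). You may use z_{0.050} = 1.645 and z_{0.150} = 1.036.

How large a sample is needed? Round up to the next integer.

n = [z_{α/2}·√(p₀q₀) + z_β·√(p₁q₁)]² / (p₁ − p₀)²
  = [1.645·√(0.25·0.75) + 1.036·√(0.31·0.69)]² / (0.06)²
  = [1.645·0.4330 + 1.036·0.4625]² / 0.0036
  = [1.1914]² / 0.0036
  = 394.32
Round up → n = 395.

n = 395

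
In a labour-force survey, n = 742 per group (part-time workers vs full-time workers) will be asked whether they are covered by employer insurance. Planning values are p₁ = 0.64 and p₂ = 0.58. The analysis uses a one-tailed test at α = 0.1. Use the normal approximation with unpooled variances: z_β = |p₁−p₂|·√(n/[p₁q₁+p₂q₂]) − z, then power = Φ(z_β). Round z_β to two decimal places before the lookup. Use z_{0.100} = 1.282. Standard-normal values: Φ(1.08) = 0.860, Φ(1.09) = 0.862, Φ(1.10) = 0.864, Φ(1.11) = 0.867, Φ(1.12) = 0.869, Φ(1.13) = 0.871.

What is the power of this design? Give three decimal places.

Power ≈ 0.862

z_β = |p₁−p₂|·√(n/[p₁q₁+p₂q₂]) − z_α
    = 0.06 · √(742/0.4740) − 1.282
    = 0.06 · 39.5651 − 1.282
    = 2.3739 − 1.282 = 1.0919 → 1.09
Power = Φ(1.09) = 0.862.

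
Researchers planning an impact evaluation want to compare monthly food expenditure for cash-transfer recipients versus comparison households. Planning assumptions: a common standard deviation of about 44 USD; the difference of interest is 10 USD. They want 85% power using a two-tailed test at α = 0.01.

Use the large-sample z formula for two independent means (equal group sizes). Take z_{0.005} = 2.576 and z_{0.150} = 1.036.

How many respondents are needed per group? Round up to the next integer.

n = 506 per group

n = (z_{α/2} + z_β)² · (σ₁² + σ₂²) / δ²
  = (2.576 + 1.036)² · (2·44² = 3872) / 10²
  = 13.0465 · 3872 / 100
  = 505.16
Round up → n = 506 per group.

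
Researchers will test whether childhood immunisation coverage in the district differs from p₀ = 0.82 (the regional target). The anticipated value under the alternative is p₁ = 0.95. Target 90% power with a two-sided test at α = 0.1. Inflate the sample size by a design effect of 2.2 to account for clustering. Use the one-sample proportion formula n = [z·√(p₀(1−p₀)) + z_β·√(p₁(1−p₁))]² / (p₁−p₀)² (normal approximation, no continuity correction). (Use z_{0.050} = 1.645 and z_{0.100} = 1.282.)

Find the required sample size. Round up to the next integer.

n = 109

n = [z_{α/2}·√(p₀q₀) + z_β·√(p₁q₁)]² / (p₁ − p₀)²
  = [1.645·√(0.82·0.18) + 1.282·√(0.95·0.05)]² / (0.13)²
  = [1.645·0.3842 + 1.282·0.2179]² / 0.0169
  = [0.9114]² / 0.0169
  = 49.15
Design effect: 2.2 × 49.15 = 108.13.
Round up → n = 109.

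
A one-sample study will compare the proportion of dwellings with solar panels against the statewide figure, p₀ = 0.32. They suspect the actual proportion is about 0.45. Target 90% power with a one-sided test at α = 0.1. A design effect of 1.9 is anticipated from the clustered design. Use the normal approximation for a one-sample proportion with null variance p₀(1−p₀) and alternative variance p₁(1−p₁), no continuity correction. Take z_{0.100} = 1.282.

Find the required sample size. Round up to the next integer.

n = 172

n = [z_α·√(p₀q₀) + z_β·√(p₁q₁)]² / (p₁ − p₀)²
  = [1.282·√(0.32·0.68) + 1.282·√(0.45·0.55)]² / (0.13)²
  = [1.282·0.4665 + 1.282·0.4975]² / 0.0169
  = [1.2358]² / 0.0169
  = 90.37
Design effect: 1.9 × 90.37 = 171.70.
Round up → n = 172.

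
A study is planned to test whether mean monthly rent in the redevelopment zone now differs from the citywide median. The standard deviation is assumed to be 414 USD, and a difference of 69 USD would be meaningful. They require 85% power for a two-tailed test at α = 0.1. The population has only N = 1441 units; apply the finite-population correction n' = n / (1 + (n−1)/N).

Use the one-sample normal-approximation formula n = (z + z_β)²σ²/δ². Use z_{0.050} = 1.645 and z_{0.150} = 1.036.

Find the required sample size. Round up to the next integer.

n = (z_{α/2} + z_β)² · σ² / δ²
  = (1.645 + 1.036)² · 414² / 69²
  = 7.1878 · 171396 / 4761
  = 258.76
Finite-population correction (N = 1441): 258.76 / (1 + (258.76 − 1)/1441) = 219.50.
Round up → n = 220.

n = 220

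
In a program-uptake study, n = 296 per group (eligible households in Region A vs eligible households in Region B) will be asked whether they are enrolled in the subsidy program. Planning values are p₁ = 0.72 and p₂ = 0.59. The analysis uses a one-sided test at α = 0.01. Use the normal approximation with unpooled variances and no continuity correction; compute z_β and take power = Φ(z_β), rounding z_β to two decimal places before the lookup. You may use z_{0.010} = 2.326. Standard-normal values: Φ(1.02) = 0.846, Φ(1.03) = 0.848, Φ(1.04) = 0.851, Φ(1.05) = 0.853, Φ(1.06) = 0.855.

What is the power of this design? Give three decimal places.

z_β = |p₁−p₂|·√(n/[p₁q₁+p₂q₂]) − z_α
    = 0.13 · √(296/0.4435) − 2.326
    = 0.13 · 25.8344 − 2.326
    = 3.3585 − 2.326 = 1.0325 → 1.03
Power = Φ(1.03) = 0.848.

Power ≈ 0.848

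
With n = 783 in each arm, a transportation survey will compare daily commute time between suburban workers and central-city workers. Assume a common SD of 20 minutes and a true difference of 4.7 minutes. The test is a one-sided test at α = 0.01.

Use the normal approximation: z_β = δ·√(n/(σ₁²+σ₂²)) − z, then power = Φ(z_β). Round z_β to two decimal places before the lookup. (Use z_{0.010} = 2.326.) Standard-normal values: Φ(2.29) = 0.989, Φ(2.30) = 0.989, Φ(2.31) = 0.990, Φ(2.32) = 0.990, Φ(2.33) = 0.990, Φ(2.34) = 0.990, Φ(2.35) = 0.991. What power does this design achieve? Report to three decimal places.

z_β = δ·√(n/(σ₁²+σ₂²)) − z_α
    = 4.7 · √(783/800) − 2.326
    = 4.7 · 0.98932 − 2.326
    = 4.6498 − 2.326 = 2.3238 → 2.32
Power = Φ(2.32) = 0.990.

Power ≈ 0.990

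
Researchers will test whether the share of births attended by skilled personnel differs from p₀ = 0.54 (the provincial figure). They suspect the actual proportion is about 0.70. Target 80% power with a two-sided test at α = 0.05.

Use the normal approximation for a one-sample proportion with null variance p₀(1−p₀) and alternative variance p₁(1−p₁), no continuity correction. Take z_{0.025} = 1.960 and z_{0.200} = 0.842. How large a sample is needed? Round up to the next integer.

n = [z_{α/2}·√(p₀q₀) + z_β·√(p₁q₁)]² / (p₁ − p₀)²
  = [1.960·√(0.54·0.46) + 0.842·√(0.70·0.30)]² / (0.16)²
  = [1.960·0.4984 + 0.842·0.4583]² / 0.0256
  = [1.3627]² / 0.0256
  = 72.54
Round up → n = 73.

n = 73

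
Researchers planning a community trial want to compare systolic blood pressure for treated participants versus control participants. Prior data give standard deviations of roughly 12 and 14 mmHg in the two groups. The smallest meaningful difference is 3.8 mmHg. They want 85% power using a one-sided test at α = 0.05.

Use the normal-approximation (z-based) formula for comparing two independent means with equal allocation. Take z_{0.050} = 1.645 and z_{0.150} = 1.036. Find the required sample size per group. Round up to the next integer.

n = (z_α + z_β)² · (σ₁² + σ₂²) / δ²
  = (1.645 + 1.036)² · (12² + 14² = 340) / 3.8²
  = 7.1878 · 340 / 14.44
  = 169.24
Round up → n = 170 per group.

n = 170 per group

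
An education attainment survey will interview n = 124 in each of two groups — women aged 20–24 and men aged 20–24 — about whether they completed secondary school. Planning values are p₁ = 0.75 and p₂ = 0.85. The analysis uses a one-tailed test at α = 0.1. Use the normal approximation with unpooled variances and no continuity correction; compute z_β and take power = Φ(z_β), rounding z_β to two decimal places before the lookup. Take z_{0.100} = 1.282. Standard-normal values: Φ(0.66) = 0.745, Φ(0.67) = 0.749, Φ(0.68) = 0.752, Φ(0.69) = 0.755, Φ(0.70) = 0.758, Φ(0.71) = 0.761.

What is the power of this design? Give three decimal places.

Power ≈ 0.758

z_β = |p₁−p₂|·√(n/[p₁q₁+p₂q₂]) − z_α
    = 0.10 · √(124/0.3150) − 1.282
    = 0.10 · 19.8406 − 1.282
    = 1.9841 − 1.282 = 0.7021 → 0.70
Power = Φ(0.70) = 0.758.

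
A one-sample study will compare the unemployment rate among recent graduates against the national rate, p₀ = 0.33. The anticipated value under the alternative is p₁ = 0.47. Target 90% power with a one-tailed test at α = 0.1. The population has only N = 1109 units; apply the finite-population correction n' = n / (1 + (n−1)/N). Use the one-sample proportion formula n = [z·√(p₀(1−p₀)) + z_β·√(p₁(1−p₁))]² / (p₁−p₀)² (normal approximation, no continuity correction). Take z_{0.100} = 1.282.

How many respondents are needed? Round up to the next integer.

n = 74

n = [z_α·√(p₀q₀) + z_β·√(p₁q₁)]² / (p₁ − p₀)²
  = [1.282·√(0.33·0.67) + 1.282·√(0.47·0.53)]² / (0.14)²
  = [1.282·0.4702 + 1.282·0.4991]² / 0.0196
  = [1.2427]² / 0.0196
  = 78.79
Finite-population correction (N = 1109): 78.79 / (1 + (78.79 − 1)/1109) = 73.62.
Round up → n = 74.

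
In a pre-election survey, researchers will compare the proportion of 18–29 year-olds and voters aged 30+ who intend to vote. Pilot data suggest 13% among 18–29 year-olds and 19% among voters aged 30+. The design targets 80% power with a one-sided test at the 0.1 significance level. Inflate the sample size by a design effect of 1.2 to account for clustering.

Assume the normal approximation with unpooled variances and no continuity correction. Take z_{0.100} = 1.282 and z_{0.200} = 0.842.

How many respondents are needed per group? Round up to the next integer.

n = (z_α + z_β)² · [p₁(1−p₁) + p₂(1−p₂)] / (p₁ − p₂)²
  = (1.282 + 0.842)² · (0.13·0.87 + 0.19·0.81) / (-0.06)²
  = (2.124)² · (0.1131 + 0.1539) / 0.0036
  = 4.5114 · 0.2670 / 0.0036
  = 334.59
Design effect: 1.2 × 334.59 = 401.51.
Round up → n = 402 per group.

n = 402 per group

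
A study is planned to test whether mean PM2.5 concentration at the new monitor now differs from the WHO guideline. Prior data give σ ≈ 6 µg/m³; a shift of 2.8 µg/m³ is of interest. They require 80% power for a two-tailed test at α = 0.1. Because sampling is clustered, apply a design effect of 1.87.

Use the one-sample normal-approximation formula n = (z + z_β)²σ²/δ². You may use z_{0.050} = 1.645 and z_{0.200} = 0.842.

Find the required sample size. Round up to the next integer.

n = (z_{α/2} + z_β)² · σ² / δ²
  = (1.645 + 0.842)² · 6² / 2.8²
  = 6.1852 · 36 / 7.84
  = 28.40
Design effect: 1.87 × 28.40 = 53.11.
Round up → n = 54.

n = 54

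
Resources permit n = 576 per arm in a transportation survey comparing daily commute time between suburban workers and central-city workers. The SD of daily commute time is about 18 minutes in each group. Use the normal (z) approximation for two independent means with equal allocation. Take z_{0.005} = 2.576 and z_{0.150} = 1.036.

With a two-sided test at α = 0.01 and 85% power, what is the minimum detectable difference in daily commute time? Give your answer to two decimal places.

δ = (z_{α/2} + z_β) · √((σ₁²+σ₂²)/n)
  = (2.576 + 1.036) · √(648/576)
  = 3.612 · √1.125
  = 3.612 · 1.0607
  = 3.8311

Minimum detectable difference ≈ 3.83 minutes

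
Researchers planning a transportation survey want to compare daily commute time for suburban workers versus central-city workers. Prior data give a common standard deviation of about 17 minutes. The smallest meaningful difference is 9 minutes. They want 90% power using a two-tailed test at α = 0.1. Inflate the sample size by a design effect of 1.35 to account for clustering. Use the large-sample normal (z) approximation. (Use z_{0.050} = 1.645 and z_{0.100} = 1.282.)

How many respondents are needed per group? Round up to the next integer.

n = (z_{α/2} + z_β)² · (σ₁² + σ₂²) / δ²
  = (1.645 + 1.282)² · (2·17² = 578) / 9²
  = 8.5673 · 578 / 81
  = 61.13
Design effect: 1.35 × 61.13 = 82.53.
Round up → n = 83 per group.

n = 83 per group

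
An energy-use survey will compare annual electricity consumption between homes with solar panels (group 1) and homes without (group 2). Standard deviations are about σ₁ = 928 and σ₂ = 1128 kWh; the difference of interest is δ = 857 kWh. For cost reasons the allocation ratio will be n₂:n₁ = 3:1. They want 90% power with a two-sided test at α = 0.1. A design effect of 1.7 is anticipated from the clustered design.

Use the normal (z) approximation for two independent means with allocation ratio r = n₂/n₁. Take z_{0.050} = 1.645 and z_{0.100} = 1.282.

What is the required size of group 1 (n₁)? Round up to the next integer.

n₁ = (z_{α/2} + z_β)² · (σ₁² + σ₂²/r) / δ²
   = (1.645 + 1.282)² · (928² + 1128²/3) / 857²
   = 8.5673 · (861184 + 424128) / 734449
   = 8.5673 · 1285312 / 734449
   = 14.99
Design effect: 1.7 × 14.99 = 25.49.
Round up → n₁ = 26; n₂ = r·n₁ = 3 × 26 = 78.

n₁ = 26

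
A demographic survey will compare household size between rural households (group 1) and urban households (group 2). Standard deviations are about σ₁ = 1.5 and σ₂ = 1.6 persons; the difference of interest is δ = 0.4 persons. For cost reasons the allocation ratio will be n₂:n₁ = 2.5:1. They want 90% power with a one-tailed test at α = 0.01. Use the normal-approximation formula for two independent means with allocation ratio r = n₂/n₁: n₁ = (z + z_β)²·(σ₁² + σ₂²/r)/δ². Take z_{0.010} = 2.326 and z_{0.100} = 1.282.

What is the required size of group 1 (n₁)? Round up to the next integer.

n₁ = (z_α + z_β)² · (σ₁² + σ₂²/r) / δ²
   = (2.326 + 1.282)² · (1.5² + 1.6²/2.5) / 0.4²
   = 13.0177 · (2.25 + 1.024) / 0.16
   = 13.0177 · 3.274 / 0.16
   = 266.37
Round up → n₁ = 267; n₂ = r·n₁ = 2.5 × 267 = 668.

n₁ = 267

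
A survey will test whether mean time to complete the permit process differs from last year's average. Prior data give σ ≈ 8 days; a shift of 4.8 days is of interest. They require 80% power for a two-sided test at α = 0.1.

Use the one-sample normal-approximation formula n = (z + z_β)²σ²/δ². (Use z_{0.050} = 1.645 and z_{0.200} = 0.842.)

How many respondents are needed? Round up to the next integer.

n = 18

n = (z_{α/2} + z_β)² · σ² / δ²
  = (1.645 + 0.842)² · 8² / 4.8²
  = 6.1852 · 64 / 23.04
  = 17.18
Round up → n = 18.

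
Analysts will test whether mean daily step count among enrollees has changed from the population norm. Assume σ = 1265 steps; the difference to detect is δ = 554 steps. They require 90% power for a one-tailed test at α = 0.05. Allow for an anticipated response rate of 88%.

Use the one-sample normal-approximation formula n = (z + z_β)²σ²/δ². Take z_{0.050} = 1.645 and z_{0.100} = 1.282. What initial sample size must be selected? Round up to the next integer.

n = 51

n = (z_α + z_β)² · σ² / δ²
  = (1.645 + 1.282)² · 1265² / 554²
  = 8.5673 · 1600225 / 306916
  = 44.67
Adjust for 88% response: 44.67 / 0.88 = 50.76.
Round up → n = 51.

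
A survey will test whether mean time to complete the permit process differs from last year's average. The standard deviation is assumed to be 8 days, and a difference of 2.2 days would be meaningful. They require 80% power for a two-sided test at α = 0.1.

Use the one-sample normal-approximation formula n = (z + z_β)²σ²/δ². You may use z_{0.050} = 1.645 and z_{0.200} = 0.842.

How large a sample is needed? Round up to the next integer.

n = (z_{α/2} + z_β)² · σ² / δ²
  = (1.645 + 0.842)² · 8² / 2.2²
  = 6.1852 · 64 / 4.84
  = 81.79
Round up → n = 82.

n = 82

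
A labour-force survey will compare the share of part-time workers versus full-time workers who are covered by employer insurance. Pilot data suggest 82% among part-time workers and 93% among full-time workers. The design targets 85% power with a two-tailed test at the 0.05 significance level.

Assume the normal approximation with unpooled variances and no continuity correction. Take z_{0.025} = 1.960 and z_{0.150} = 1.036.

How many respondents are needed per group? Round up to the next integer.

n = (z_{α/2} + z_β)² · [p₁(1−p₁) + p₂(1−p₂)] / (p₁ − p₂)²
  = (1.960 + 1.036)² · (0.82·0.18 + 0.93·0.07) / (-0.11)²
  = (2.996)² · (0.1476 + 0.0651) / 0.0121
  = 8.9760 · 0.2127 / 0.0121
  = 157.79
Round up → n = 158 per group.

n = 158 per group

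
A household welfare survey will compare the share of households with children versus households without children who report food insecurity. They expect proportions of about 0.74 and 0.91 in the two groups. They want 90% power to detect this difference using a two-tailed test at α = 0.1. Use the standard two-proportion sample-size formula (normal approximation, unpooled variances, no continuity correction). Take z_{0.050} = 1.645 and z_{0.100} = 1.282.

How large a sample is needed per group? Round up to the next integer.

n = (z_{α/2} + z_β)² · [p₁(1−p₁) + p₂(1−p₂)] / (p₁ − p₂)²
  = (1.645 + 1.282)² · (0.74·0.26 + 0.91·0.09) / (-0.17)²
  = (2.927)² · (0.1924 + 0.0819) / 0.0289
  = 8.5673 · 0.2743 / 0.0289
  = 81.32
Round up → n = 82 per group.

n = 82 per group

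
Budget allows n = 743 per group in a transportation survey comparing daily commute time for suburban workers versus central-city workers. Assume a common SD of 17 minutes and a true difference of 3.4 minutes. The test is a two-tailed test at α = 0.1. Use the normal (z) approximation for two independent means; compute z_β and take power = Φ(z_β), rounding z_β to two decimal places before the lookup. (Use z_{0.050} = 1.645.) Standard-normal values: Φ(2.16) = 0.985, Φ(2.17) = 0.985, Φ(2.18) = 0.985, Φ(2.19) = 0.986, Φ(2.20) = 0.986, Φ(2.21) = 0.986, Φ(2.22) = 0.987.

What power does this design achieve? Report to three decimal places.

z_β = δ·√(n/(σ₁²+σ₂²)) − z_{α/2}
    = 3.4 · √(743/578) − 1.645
    = 3.4 · 1.13378 − 1.645
    = 3.8549 − 1.645 = 2.2099 → 2.21
Power = Φ(2.21) = 0.986.

Power ≈ 0.986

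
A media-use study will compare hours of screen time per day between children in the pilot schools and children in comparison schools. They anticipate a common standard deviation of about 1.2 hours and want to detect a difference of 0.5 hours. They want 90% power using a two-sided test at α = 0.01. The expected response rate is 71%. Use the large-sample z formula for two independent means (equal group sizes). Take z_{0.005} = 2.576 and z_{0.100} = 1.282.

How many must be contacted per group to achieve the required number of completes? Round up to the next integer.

n = (z_{α/2} + z_β)² · (σ₁² + σ₂²) / δ²
  = (2.576 + 1.282)² · (2·1.2² = 2.88) / 0.5²
  = 14.8842 · 2.88 / 0.25
  = 171.47
Adjust for 71% response: 171.47 / 0.71 = 241.50.
Round up → n = 242 per group.

n = 242 per group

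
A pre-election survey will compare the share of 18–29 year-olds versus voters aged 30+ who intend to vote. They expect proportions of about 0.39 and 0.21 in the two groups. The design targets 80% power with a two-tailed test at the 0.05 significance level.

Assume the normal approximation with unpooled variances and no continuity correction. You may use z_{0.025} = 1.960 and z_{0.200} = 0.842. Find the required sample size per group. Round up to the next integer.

n = (z_{α/2} + z_β)² · [p₁(1−p₁) + p₂(1−p₂)] / (p₁ − p₂)²
  = (1.960 + 0.842)² · (0.39·0.61 + 0.21·0.79) / (0.18)²
  = (2.802)² · (0.2379 + 0.1659) / 0.0324
  = 7.8512 · 0.4038 / 0.0324
  = 97.85
Round up → n = 98 per group.

n = 98 per group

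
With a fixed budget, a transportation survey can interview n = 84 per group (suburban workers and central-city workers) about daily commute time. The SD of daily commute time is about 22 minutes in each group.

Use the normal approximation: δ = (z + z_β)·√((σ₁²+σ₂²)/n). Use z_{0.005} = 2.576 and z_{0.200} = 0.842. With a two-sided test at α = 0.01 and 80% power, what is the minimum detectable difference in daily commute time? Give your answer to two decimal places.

δ = (z_{α/2} + z_β) · √((σ₁²+σ₂²)/n)
  = (2.576 + 0.842) · √(968/84)
  = 3.418 · √11.5238
  = 3.418 · 3.3947
  = 11.6030

Minimum detectable difference ≈ 11.60 minutes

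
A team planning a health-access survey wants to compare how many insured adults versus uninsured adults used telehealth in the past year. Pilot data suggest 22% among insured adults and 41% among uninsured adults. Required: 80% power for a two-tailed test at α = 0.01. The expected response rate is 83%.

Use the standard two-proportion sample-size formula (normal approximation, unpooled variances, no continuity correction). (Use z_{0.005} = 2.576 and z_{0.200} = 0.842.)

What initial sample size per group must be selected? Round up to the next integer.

n = (z_{α/2} + z_β)² · [p₁(1−p₁) + p₂(1−p₂)] / (p₁ − p₂)²
  = (2.576 + 0.842)² · (0.22·0.78 + 0.41·0.59) / (-0.19)²
  = (3.418)² · (0.1716 + 0.2419) / 0.0361
  = 11.6827 · 0.4135 / 0.0361
  = 133.82
Adjust for 83% response: 133.82 / 0.83 = 161.23.
Round up → n = 162 per group.

n = 162 per group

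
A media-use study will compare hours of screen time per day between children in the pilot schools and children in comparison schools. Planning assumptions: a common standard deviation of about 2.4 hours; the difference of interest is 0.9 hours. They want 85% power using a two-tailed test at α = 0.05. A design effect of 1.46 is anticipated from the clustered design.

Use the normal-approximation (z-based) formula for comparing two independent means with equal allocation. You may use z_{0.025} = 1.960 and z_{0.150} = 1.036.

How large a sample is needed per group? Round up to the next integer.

n = (z_{α/2} + z_β)² · (σ₁² + σ₂²) / δ²
  = (1.960 + 1.036)² · (2·2.4² = 11.52) / 0.9²
  = 8.9760 · 11.52 / 0.81
  = 127.66
Design effect: 1.46 × 127.66 = 186.38.
Round up → n = 187 per group.

n = 187 per group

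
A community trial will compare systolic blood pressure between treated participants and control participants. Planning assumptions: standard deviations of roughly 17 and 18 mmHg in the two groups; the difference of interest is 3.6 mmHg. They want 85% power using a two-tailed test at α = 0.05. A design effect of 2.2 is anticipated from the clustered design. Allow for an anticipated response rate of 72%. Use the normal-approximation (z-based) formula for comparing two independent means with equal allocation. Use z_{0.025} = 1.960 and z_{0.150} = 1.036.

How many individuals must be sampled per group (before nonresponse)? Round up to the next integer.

n = 1298 per group

n = (z_{α/2} + z_β)² · (σ₁² + σ₂²) / δ²
  = (1.960 + 1.036)² · (17² + 18² = 613) / 3.6²
  = 8.9760 · 613 / 12.96
  = 424.56
Design effect: 2.2 × 424.56 = 934.03.
Adjust for 72% response: 934.03 / 0.72 = 1297.27.
Round up → n = 1298 per group.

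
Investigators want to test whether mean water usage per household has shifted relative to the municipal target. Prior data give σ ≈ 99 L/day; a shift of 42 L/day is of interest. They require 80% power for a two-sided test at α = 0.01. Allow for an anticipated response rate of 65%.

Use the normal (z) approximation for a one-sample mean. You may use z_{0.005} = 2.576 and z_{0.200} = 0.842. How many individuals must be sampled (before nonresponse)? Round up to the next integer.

n = 100

n = (z_{α/2} + z_β)² · σ² / δ²
  = (2.576 + 0.842)² · 99² / 42²
  = 11.6827 · 9801 / 1764
  = 64.91
Adjust for 65% response: 64.91 / 0.65 = 99.86.
Round up → n = 100.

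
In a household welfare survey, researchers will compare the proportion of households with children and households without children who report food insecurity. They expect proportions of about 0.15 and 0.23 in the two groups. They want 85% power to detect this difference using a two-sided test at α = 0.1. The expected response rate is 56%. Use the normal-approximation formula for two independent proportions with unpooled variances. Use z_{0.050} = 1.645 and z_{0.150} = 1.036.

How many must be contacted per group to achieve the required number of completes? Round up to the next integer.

n = 611 per group

n = (z_{α/2} + z_β)² · [p₁(1−p₁) + p₂(1−p₂)] / (p₁ − p₂)²
  = (1.645 + 1.036)² · (0.15·0.85 + 0.23·0.77) / (-0.08)²
  = (2.681)² · (0.1275 + 0.1771) / 0.0064
  = 7.1878 · 0.3046 / 0.0064
  = 342.09
Adjust for 56% response: 342.09 / 0.56 = 610.88.
Round up → n = 611 per group.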